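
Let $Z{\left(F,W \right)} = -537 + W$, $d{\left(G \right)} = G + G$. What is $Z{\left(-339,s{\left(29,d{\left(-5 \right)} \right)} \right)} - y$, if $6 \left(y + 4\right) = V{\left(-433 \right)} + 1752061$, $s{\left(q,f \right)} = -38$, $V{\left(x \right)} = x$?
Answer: $-292509$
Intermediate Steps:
$d{\left(G \right)} = 2 G$
$y = 291934$ ($y = -4 + \frac{-433 + 1752061}{6} = -4 + \frac{1}{6} \cdot 1751628 = -4 + 291938 = 291934$)
$Z{\left(-339,s{\left(29,d{\left(-5 \right)} \right)} \right)} - y = \left(-537 - 38\right) - 291934 = -575 - 291934 = -292509$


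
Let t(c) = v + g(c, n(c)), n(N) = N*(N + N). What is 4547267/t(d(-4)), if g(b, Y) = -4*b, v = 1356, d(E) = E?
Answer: 4547267/1372 ≈ 3314.3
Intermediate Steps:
n(N) = 2*N² (n(N) = N*(2*N) = 2*N²)
t(c) = 1356 - 4*c
4547267/t(d(-4)) = 4547267/(1356 - 4*(-4)) = 4547267/(1356 + 16) = 4547267/1372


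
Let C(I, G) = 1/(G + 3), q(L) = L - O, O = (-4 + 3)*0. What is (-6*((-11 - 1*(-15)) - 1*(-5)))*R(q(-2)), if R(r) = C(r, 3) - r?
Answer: -117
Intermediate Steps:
O = 0 (O = -1*0 = 0)
q(L) = L (q(L) = L - 1*0 = L + 0 = L)
C(I, G) = 1/(3 + G)
R(r) = 1/6 - r (R(r) = 1/(3 + 3) - r = 1/6 - r)
(-6*((-11 - 1*(-15)) - 1*(-5)))*R(q(-2)) = (-6*((-11 - 1*(-15)) - 1*(-5)))*(1/6 - 1*(-2)) = (-6*((-11 + 15) + 5))*(1/6 + 2) = -6*(4 + 5)*(13/6) = -6*9*(13/6) = -54*13/6 = -117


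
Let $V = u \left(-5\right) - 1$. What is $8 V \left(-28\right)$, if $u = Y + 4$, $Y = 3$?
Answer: $8064$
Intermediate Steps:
$u = 7$ ($u = 3 + 4 = 7$)
$V = -36$ ($V = 7 \left(-5\right) - 1 = -35 - 1 = -36$)
$8 V \left(-28\right) = 8 \left(-36\right) \left(-28\right) = \left(-288\right) \left(-28\right) = 8064$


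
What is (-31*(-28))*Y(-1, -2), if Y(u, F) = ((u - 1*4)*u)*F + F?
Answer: -10416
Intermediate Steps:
Y(u, F) = F + F*u*(-4 + u) (Y(u, F) = ((u - 4)*u)*F + F = ((-4 + u)*u)*F + F = (u*(-4 + u))*F + F = F*u*(-4 + u) + F = F + F*u*(-4 + u))
(-31*(-28))*Y(-1, -2) = (-31*(-28))*(-2*(1 + (-1)² - 4*(-1))) = 868*(-2*(1 + 1 + 4)) = 868*(-2*6) = 868*(-12) = -10416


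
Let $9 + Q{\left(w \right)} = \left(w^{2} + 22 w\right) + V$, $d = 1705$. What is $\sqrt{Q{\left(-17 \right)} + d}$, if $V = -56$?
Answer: $\sqrt{1555} \approx 39.433$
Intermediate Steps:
$Q{\left(w \right)} = -65 + w^{2} + 22 w$ ($Q{\left(w \right)} = -9 - \left(56 - w^{2} - 22 w\right) = -9 + \left(-56 + w^{2} + 22 w\right) = -65 + w^{2} + 22 w$)
$\sqrt{Q{\left(-17 \right)} + d} = \sqrt{\left(-65 + \left(-17\right)^{2} + 22 \left(-17\right)\right) + 1705} = \sqrt{\left(-65 + 289 - 374\right) + 1705} = \sqrt{-150 + 1705} = \sqrt{1555}$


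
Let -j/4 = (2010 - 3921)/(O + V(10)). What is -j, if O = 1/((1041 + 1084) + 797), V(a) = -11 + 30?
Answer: -22335768/55519 ≈ -402.31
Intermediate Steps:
V(a) = 19
O = 1/2922 (O = 1/(2125 + 797) = 1/2922 ≈ 0.00034223)
j = 22335768/55519 (j = -4*(2010 - 3921)/(1/2922 + 19) = -(-7644)/55519/2922 = -(-7644)*2922/55519 = -4*(-5583942/55519) = 22335768/55519 ≈ 402.31)
-j = -1*22335768/55519 = -22335768/55519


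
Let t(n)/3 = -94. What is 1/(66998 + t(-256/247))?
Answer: 1/66716 ≈ 1.4989e-5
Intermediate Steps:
t(n) = -282 (t(n) = 3*(-94) = -282)
1/(66998 + t(-256/247)) = 1/(66998 - 282) = 1/66716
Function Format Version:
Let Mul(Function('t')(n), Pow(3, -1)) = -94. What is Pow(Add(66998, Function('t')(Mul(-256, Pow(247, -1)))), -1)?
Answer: Rational(1, 66716) ≈ 1.4989e-5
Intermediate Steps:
Function('t')(n) = -282 (Function('t')(n) = Mul(3, -94) = -282)
Pow(Add(66998, Function('t')(Mul(-256, Pow(247, -1)))), -1) = Pow(Add(66998, -282), -1) = Pow(66716, -1) = Rational(1, 66716)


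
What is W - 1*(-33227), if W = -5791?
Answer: 27436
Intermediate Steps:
W - 1*(-33227) = -5791 - 1*(-33227) = -5791 + 33227 = 27436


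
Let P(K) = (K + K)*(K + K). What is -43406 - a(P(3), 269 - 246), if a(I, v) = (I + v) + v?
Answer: -43488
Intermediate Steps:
P(K) = 4*K² (P(K) = (2*K)*(2*K) = 4*K²)
a(I, v) = I + 2*v
-43406 - a(P(3), 269 - 246) = -43406 - (4*3² + 2*(269 - 246)) = -43406 - (4*9 + 2*23) = -43406 - (36 + 46) = -43406 - 1*82 = -43406 - 82 = -43488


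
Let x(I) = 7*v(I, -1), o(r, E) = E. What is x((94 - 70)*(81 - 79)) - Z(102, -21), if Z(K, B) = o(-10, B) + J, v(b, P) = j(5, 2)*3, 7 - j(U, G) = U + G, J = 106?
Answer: -85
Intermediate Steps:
j(U, G) = 7 - G - U (j(U, G) = 7 - (U + G) = 7 - (G + U) = 7 + (-G - U) = 7 - G - U)
v(b, P) = 0 (v(b, P) = (7 - 1*2 - 1*5)*3 = (7 - 2 - 5)*3 = 0*3 = 0)
Z(K, B) = 106 + B (Z(K, B) = B + 106 = 106 + B)
x(I) = 0 (x(I) = 7*0 = 0)
x((94 - 70)*(81 - 79)) - Z(102, -21) = 0 - (106 - 21) = 0 - 1*85 = 0 - 85 = -85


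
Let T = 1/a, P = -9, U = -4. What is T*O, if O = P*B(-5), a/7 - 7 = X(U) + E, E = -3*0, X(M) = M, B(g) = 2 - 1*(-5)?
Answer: -3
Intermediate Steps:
B(g) = 7 (B(g) = 2 + 5 = 7)
E = 0
a = 21 (a = 49 + 7*(-4 + 0) = 49 + 7*(-4) = 49 - 28 = 21)
T = 1/21 ≈ 0.047619
O = -63 (O = -9*7 = -63)
T*O = (1/21)*(-63) = -3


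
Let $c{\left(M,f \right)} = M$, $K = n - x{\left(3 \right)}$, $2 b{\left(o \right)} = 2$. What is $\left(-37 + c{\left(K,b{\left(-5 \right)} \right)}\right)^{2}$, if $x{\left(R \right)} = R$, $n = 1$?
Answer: $1521$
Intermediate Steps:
$b{\left(o \right)} = 1$ ($b{\left(o \right)} = \frac{1}{2} \cdot 2 = 1$)
$K = -2$ ($K = 1 - 3 = -2$)
$\left(-37 + c{\left(K,b{\left(-5 \right)} \right)}\right)^{2} = \left(-37 - 2\right)^{2} = \left(-39\right)^{2} = 1521$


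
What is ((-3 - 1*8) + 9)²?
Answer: 4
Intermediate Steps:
((-3 - 1*8) + 9)² = ((-3 - 8) + 9)² = (-11 + 9)² = (-2)² = 4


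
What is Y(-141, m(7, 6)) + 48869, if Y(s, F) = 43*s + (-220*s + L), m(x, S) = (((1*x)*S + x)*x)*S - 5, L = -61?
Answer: 73765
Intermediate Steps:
m(x, S) = -5 + S*x*(x + S*x) (m(x, S) = ((x*S + x)*x)*S - 5 = ((S*x + x)*x)*S - 5 = ((x + S*x)*x)*S - 5 = (x*(x + S*x))*S - 5 = S*x*(x + S*x) - 5 = -5 + S*x*(x + S*x))
Y(s, F) = -61 - 177*s (Y(s, F) = 43*s + (-220*s - 61) = 43*s + (-61 - 220*s) = -61 - 177*s)
Y(-141, m(7, 6)) + 48869 = (-61 - 177*(-141)) + 48869 = (-61 + 24957) + 48869 = 24896 + 48869 = 73765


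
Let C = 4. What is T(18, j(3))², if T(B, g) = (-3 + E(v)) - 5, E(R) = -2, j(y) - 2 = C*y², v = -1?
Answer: 100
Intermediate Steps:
j(y) = 2 + 4*y²
T(B, g) = -10 (T(B, g) = (-3 - 2) - 5 = -5 - 5 = -10)
T(18, j(3))² = (-10)² = 100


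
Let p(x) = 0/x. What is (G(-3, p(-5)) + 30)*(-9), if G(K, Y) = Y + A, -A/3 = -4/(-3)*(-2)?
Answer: -342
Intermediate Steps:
p(x) = 0
A = 8 (A = -3*(-4/(-3))*(-2) = -3*(-4*(-⅓))*(-2) = -4*(-2) = -3*(-8/3) = 8)
G(K, Y) = 8 + Y (G(K, Y) = Y + 8 = 8 + Y)
(G(-3, p(-5)) + 30)*(-9) = ((8 + 0) + 30)*(-9) = (8 + 30)*(-9) = 38*(-9) = -342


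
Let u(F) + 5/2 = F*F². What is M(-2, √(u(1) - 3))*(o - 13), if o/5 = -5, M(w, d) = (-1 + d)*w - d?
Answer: -76 + 171*I*√2 ≈ -76.0 + 241.83*I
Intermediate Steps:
u(F) = -5/2 + F³ (u(F) = -5/2 + F*F² = -5/2 + F³)
M(w, d) = -d + w*(-1 + d) (M(w, d) = w*(-1 + d) - d = -d + w*(-1 + d))
o = -25 (o = 5*(-5) = -25)
M(-2, √(u(1) - 3))*(o - 13) = (-√((-5/2 + 1³) - 3) - 1*(-2) + √((-5/2 + 1³) - 3)*(-2))*(-25 - 13) = (-√((-5/2 + 1) - 3) + 2 + √((-5/2 + 1) - 3)*(-2))*(-38) = (-√(-3/2 - 3) + 2 + √(-3/2 - 3)*(-2))*(-38) = (-√(-9/2) + 2 + √(-9/2)*(-2))*(-38) = (-3*I*√2/2 + 2 + (3*I*√2/2)*(-2))*(-38) = (-3*I*√2/2 + 2 - 3*I*√2)*(-38) = (2 - 9*I*√2/2)*(-38) = -76 + 171*I*√2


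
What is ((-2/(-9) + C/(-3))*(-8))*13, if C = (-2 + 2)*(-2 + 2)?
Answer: -208/9 ≈ -23.111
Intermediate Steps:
C = 0 (C = 0*0 = 0)
((-2/(-9) + C/(-3))*(-8))*13 = ((-2/(-9) + 0/(-3))*(-8))*13 = ((-2*(-⅑) + 0*(-⅓))*(-8))*13 = ((2/9 + 0)*(-8))*13 = ((2/9)*(-8))*13 = -16/9*13 = -208/9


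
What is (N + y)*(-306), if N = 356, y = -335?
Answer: -6426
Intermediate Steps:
(N + y)*(-306) = (356 - 335)*(-306) = 21*(-306) = -6426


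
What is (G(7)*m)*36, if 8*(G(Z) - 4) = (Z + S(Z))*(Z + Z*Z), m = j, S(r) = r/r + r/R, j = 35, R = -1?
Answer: 13860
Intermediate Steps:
S(r) = 1 - r (S(r) = r/r + r/(-1) = 1 + r*(-1) = 1 - r)
m = 35
G(Z) = 4 + Z/8 + Z²/8 (G(Z) = 4 + ((Z + (1 - Z))*(Z + Z*Z))/8 = 4 + (1*(Z + Z²))/8 = 4 + (Z + Z²)/8 = 4 + (Z/8 + Z²/8) = 4 + Z/8 + Z²/8)
(G(7)*m)*36 = ((4 + (⅛)*7 + (⅛)*7²)*35)*36 = ((4 + 7/8 + (⅛)*49)*35)*36 = ((4 + 7/8 + 49/8)*35)*36 = (11*35)*36 = 385*36 = 13860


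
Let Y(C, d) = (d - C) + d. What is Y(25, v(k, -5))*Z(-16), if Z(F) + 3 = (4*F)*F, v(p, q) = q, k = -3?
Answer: -35735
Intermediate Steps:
Z(F) = -3 + 4*F**2 (Z(F) = -3 + (4*F)*F = -3 + 4*F**2)
Y(C, d) = -C + 2*d
Y(25, v(k, -5))*Z(-16) = (-1*25 + 2*(-5))*(-3 + 4*(-16)**2) = (-25 - 10)*(-3 + 4*256) = -35*(-3 + 1024) = -35*1021 = -35735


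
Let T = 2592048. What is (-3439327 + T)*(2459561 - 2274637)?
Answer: -156682221796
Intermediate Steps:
(-3439327 + T)*(2459561 - 2274637) = (-3439327 + 2592048)*(2459561 - 2274637) = -847279*184924 = -156682221796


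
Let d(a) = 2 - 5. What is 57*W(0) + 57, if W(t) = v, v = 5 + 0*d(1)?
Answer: 342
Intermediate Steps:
d(a) = -3
v = 5 (v = 5 + 0*(-3) = 5 + 0 = 5)
W(t) = 5
57*W(0) + 57 = 57*5 + 57 = 285 + 57 = 342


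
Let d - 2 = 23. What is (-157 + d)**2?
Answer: 17424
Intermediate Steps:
d = 25 (d = 2 + 23 = 25)
(-157 + d)**2 = (-157 + 25)**2 = (-132)**2 = 17424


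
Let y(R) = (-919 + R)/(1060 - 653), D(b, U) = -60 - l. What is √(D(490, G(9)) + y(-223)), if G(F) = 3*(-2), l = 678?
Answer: 2*I*√30678439/407 ≈ 27.218*I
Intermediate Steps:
G(F) = -6
D(b, U) = -738 (D(b, U) = -60 - 1*678 = -60 - 678 = -738)
y(R) = -919/407 + R/407 (y(R) = (-919 + R)/407 = (-919 + R)*(1/407) = -919/407 + R/407)
√(D(490, G(9)) + y(-223)) = √(-738 + (-919/407 + (1/407)*(-223))) = √(-738 + (-919/407 - 223/407)) = √(-738 - 1142/407) = √(-301508/407) = 2*I*√30678439/407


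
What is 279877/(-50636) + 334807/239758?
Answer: -25074731257/6070193044 ≈ -4.1308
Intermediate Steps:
279877/(-50636) + 334807/239758 = 279877*(-1/50636) + 334807*(1/239758) = -279877/50636 + 334807/239758 = -25074731257/6070193044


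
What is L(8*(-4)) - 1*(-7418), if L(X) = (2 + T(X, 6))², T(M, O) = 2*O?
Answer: 7614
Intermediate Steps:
L(X) = 196 (L(X) = (2 + 2*6)² = (2 + 12)² = 14² = 196)
L(8*(-4)) - 1*(-7418) = 196 - 1*(-7418) = 196 + 7418 = 7614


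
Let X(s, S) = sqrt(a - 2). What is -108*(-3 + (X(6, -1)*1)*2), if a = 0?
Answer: 324 - 216*I*sqrt(2) ≈ 324.0 - 305.47*I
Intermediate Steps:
X(s, S) = I*sqrt(2) (X(s, S) = sqrt(0 - 2) = sqrt(-2) = I*sqrt(2))
-108*(-3 + (X(6, -1)*1)*2) = -108*(-3 + ((I*sqrt(2))*1)*2) = -108*(-3 + (I*sqrt(2))*2) = -108*(-3 + 2*I*sqrt(2)) = 324 - 216*I*sqrt(2)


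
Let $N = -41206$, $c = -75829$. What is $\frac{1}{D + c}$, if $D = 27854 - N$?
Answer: $- \frac{1}{6769} \approx -0.00014773$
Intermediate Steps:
$D = 69060$ ($D = 27854 - -41206 = 27854 + 41206 = 69060$)
$\frac{1}{D + c} = \frac{1}{69060 - 75829} = \frac{1}{-6769} = - \frac{1}{6769}$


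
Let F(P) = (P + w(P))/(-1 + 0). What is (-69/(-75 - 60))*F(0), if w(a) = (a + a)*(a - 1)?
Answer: 0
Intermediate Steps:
w(a) = 2*a*(-1 + a) (w(a) = (2*a)*(-1 + a) = 2*a*(-1 + a))
F(P) = -P - 2*P*(-1 + P) (F(P) = (P + 2*P*(-1 + P))/(-1 + 0) = (P + 2*P*(-1 + P))/(-1) = (P + 2*P*(-1 + P))*(-1) = -P - 2*P*(-1 + P))
(-69/(-75 - 60))*F(0) = (-69/(-75 - 60))*(0*(1 - 2*0)) = (-69/(-135))*(0*(1 + 0)) = (-69*(-1/135))*(0*1) = (23/45)*0 = 0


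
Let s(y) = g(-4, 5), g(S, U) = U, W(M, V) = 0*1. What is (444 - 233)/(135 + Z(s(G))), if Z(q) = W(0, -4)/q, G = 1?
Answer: 211/135 ≈ 1.5630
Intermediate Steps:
W(M, V) = 0
s(y) = 5
Z(q) = 0 (Z(q) = 0/q = 0)
(444 - 233)/(135 + Z(s(G))) = (444 - 233)/(135 + 0) = 211/135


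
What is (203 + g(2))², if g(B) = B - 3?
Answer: 40804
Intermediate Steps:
g(B) = -3 + B
(203 + g(2))² = (203 + (-3 + 2))² = (203 - 1)² = 202² = 40804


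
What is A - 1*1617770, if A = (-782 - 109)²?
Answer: -823889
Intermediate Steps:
A = 793881 (A = (-891)² = 793881)
A - 1*1617770 = 793881 - 1*1617770 = 793881 - 1617770 = -823889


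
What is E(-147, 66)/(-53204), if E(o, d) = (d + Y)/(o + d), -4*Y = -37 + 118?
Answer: 61/5746032 ≈ 1.0616e-5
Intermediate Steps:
Y = -81/4 (Y = -(-37 + 118)/4 = -¼*81 = -81/4 ≈ -20.250)
E(o, d) = (-81/4 + d)/(d + o) (E(o, d) = (d - 81/4)/(o + d) = (-81/4 + d)/(d + o))
E(-147, 66)/(-53204) = ((-81/4 + 66)/(66 - 147))/(-53204) = ((183/4)/(-81))*(-1/53204) = -1/81*183/4*(-1/53204) = -61/108*(-1/53204) = 61/5746032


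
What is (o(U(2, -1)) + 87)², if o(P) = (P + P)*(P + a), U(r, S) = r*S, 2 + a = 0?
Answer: 10609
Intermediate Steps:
a = -2 (a = -2 + 0 = -2)
U(r, S) = S*r
o(P) = 2*P*(-2 + P) (o(P) = (P + P)*(P - 2) = (2*P)*(-2 + P) = 2*P*(-2 + P))
(o(U(2, -1)) + 87)² = (2*(-1*2)*(-2 - 1*2) + 87)² = (2*(-2)*(-2 - 2) + 87)² = (2*(-2)*(-4) + 87)² = (16 + 87)² = 103² = 10609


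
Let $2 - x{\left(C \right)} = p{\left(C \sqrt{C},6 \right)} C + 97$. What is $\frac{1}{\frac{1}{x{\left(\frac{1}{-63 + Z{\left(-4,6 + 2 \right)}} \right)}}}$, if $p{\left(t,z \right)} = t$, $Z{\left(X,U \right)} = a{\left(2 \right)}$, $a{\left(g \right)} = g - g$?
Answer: $-95 - \frac{i \sqrt{7}}{83349} \approx -95.0 - 3.1743 \cdot 10^{-5} i$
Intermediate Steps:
$a{\left(g \right)} = 0$
$Z{\left(X,U \right)} = 0$
$x{\left(C \right)} = -95 - C^{\frac{5}{2}}$ ($x{\left(C \right)} = 2 - \left(C \sqrt{C} C + 97\right) = 2 - \left(C^{\frac{3}{2}} C + 97\right) = 2 - \left(C^{\frac{5}{2}} + 97\right) = 2 - \left(97 + C^{\frac{5}{2}}\right) = -95 - C^{\frac{5}{2}}$)
$\frac{1}{\frac{1}{x{\left(\frac{1}{-63 + Z{\left(-4,6 + 2 \right)}} \right)}}} = \frac{1}{\frac{1}{-95 - \left(\frac{1}{-63 + 0}\right)^{\frac{5}{2}}}} = \frac{1}{\frac{1}{-95 - \left(\frac{1}{-63}\right)^{\frac{5}{2}}}} = \frac{1}{\frac{1}{-95 - \left(- \frac{1}{63}\right)^{\frac{5}{2}}}} = \frac{1}{\frac{1}{-95 - \frac{i \sqrt{7}}{83349}}} = -95 - \frac{i \sqrt{7}}{83349}$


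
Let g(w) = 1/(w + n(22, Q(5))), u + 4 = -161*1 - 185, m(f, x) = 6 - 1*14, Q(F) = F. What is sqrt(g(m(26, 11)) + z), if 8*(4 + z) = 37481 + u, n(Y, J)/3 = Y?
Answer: 5*sqrt(2496030)/116 ≈ 68.098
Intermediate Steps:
n(Y, J) = 3*Y
m(f, x) = -8 (m(f, x) = 6 - 14 = -8)
u = -350 (u = -4 + (-161*1 - 185) = -4 + (-161 - 185) = -4 - 346 = -350)
g(w) = 1/(66 + w) (g(w) = 1/(w + 3*22) = 1/(w + 66) = 1/(66 + w))
z = 37099/8 (z = -4 + (37481 - 350)/8 = -4 + (1/8)*37131 = -4 + 37131/8 = 37099/8 ≈ 4637.4)
sqrt(g(m(26, 11)) + z) = sqrt(1/(66 - 8) + 37099/8) = sqrt(1/58 + 37099/8) = sqrt(1075875/232) = 5*sqrt(2496030)/116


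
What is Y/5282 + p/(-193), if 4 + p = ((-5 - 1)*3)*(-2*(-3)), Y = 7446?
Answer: 1014331/509713 ≈ 1.9900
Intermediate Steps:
p = -112 (p = -4 + ((-5 - 1)*3)*(-2*(-3)) = -4 - 6*3*6 = -4 - 18*6 = -4 - 108 = -112)
Y/5282 + p/(-193) = 7446/5282 - 112/(-193) = 7446*(1/5282) - 112*(-1/193) = 3723/2641 + 112/193 = 1014331/509713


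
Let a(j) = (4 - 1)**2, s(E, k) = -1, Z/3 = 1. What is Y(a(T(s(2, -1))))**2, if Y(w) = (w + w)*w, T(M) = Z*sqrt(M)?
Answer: 26244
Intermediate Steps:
Z = 3 (Z = 3*1 = 3)
T(M) = 3*sqrt(M)
a(j) = 9 (a(j) = 3**2 = 9)
Y(w) = 2*w**2 (Y(w) = (2*w)*w = 2*w**2)
Y(a(T(s(2, -1))))**2 = (2*9**2)**2 = (2*81)**2 = 162**2 = 26244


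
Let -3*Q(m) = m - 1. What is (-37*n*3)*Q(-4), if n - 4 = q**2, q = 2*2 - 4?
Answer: -740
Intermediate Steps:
q = 0 (q = 4 - 4 = 0)
Q(m) = 1/3 - m/3 (Q(m) = -(m - 1)/3 = -(-1 + m)/3 = 1/3 - m/3)
n = 4 (n = 4 + 0**2 = 4 + 0 = 4)
(-37*n*3)*Q(-4) = (-148*3)*(1/3 - 1/3*(-4)) = (-37*12)*(1/3 + 4/3) = -444*5/3 = -740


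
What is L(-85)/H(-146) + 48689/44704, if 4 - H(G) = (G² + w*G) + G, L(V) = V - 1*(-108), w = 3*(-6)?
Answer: 578738937/531843488 ≈ 1.0882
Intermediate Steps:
w = -18
L(V) = 108 + V (L(V) = V + 108 = 108 + V)
H(G) = 4 - G² + 17*G (H(G) = 4 - ((G² - 18*G) + G) = 4 - (G² - 17*G) = 4 + (-G² + 17*G) = 4 - G² + 17*G)
L(-85)/H(-146) + 48689/44704 = (108 - 85)/(4 - 1*(-146)² + 17*(-146)) + 48689/44704 = 23/(4 - 1*21316 - 2482) + 48689*(1/44704) = 23/(4 - 21316 - 2482) + 48689/44704 = 23/(-23794) + 48689/44704 = 23*(-1/23794) + 48689/44704 = -23/23794 + 48689/44704 = 578738937/531843488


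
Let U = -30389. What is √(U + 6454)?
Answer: I*√23935 ≈ 154.71*I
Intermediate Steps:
√(U + 6454) = √(-30389 + 6454) = √(-23935) = I*√23935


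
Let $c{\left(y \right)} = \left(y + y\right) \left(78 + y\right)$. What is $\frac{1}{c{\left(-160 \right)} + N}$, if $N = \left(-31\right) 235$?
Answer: $\frac{1}{18955} \approx 5.2757 \cdot 10^{-5}$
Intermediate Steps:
$c{\left(y \right)} = 2 y \left(78 + y\right)$
$N = -7285$
$\frac{1}{c{\left(-160 \right)} + N} = \frac{1}{2 \left(-160\right) \left(78 - 160\right) - 7285} = \frac{1}{2 \left(-160\right) \left(-82\right) - 7285} = \frac{1}{26240 - 7285} = \frac{1}{18955}$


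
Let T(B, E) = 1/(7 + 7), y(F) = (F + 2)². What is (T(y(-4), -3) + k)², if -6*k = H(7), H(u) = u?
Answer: 529/441 ≈ 1.1995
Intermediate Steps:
y(F) = (2 + F)²
T(B, E) = 1/14
k = -7/6 (k = -⅙*7 = -7/6 ≈ -1.1667)
(T(y(-4), -3) + k)² = (1/14 - 7/6)² = (-23/21)² = 529/441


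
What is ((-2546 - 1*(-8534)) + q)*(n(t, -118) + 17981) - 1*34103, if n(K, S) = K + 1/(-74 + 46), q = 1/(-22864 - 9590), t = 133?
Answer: 98533745450905/908712 ≈ 1.0843e+8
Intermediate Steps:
q = -1/32454 (q = 1/(-32454) = -1/32454 ≈ -3.0813e-5)
n(K, S) = -1/28 + K (n(K, S) = K + 1/(-28) = K - 1/28 = -1/28 + K)
((-2546 - 1*(-8534)) + q)*(n(t, -118) + 17981) - 1*34103 = ((-2546 - 1*(-8534)) - 1/32454)*((-1/28 + 133) + 17981) - 1*34103 = ((-2546 + 8534) - 1/32454)*(3723/28 + 17981) - 34103 = (5988 - 1/32454)*(507191/28) - 34103 = (194334551/32454)*(507191/28) - 34103 = 98564735256241/908712 - 34103 = 98533745450905/908712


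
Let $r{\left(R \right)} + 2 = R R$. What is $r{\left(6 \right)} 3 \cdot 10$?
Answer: $1020$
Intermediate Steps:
$r{\left(R \right)} = -2 + R^{2}$ ($r{\left(R \right)} = -2 + R R = -2 + R^{2}$)
$r{\left(6 \right)} 3 \cdot 10 = \left(-2 + 6^{2}\right) 3 \cdot 10 = \left(-2 + 36\right) 3 \cdot 10 = 34 \cdot 3 \cdot 10 = 102 \cdot 10 = 1020$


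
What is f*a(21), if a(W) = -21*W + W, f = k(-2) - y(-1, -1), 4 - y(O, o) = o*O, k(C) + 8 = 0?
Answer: 4620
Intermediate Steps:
k(C) = -8 (k(C) = -8 + 0 = -8)
y(O, o) = 4 - O*o (y(O, o) = 4 - o*O = 4 - O*o)
f = -11 (f = -8 - (4 - 1*(-1)*(-1)) = -8 - (4 - 1) = -8 - 1*3 = -8 - 3 = -11)
a(W) = -20*W
f*a(21) = -(-220)*21 = -11*(-420) = 4620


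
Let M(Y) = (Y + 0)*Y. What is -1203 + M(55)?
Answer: 1822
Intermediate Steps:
M(Y) = Y² (M(Y) = Y*Y = Y²)
-1203 + M(55) = -1203 + 55² = -1203 + 3025 = 1822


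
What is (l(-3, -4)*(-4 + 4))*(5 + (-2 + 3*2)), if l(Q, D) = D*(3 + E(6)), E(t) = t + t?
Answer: 0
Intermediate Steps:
E(t) = 2*t
l(Q, D) = 15*D (l(Q, D) = D*(3 + 2*6) = D*(3 + 12) = D*15 = 15*D)
(l(-3, -4)*(-4 + 4))*(5 + (-2 + 3*2)) = ((15*(-4))*(-4 + 4))*(5 + (-2 + 3*2)) = (-60*0)*(5 + (-2 + 6)) = 0*(5 + 4) = 0*9 = 0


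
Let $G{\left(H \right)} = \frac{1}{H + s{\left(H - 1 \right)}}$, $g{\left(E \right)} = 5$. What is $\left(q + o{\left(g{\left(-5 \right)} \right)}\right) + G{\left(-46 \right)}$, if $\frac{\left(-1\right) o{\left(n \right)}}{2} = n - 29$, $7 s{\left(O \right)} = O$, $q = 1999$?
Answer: $\frac{755336}{369} \approx 2047.0$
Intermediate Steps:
$s{\left(O \right)} = \frac{O}{7}$
$o{\left(n \right)} = 58 - 2 n$ ($o{\left(n \right)} = - 2 \left(n - 29\right) = - 2 \left(-29 + n\right) = 58 - 2 n$)
$G{\left(H \right)} = \frac{1}{- \frac{1}{7} + \frac{8 H}{7}}$ ($G{\left(H \right)} = \frac{1}{H + \frac{H - 1}{7}} = \frac{1}{H + \frac{-1 + H}{7}} = \frac{1}{H + \left(- \frac{1}{7} + \frac{H}{7}\right)} = \frac{1}{- \frac{1}{7} + \frac{8 H}{7}}$)
$\left(q + o{\left(g{\left(-5 \right)} \right)}\right) + G{\left(-46 \right)} = \left(1999 + \left(58 - 10\right)\right) + \frac{7}{-1 + 8 \left(-46\right)} = \left(1999 + \left(58 - 10\right)\right) + \frac{7}{-1 - 368} = \left(1999 + 48\right) + \frac{7}{-369} = 2047 + 7 \left(- \frac{1}{369}\right) = 2047 - \frac{7}{369} = \frac{755336}{369}$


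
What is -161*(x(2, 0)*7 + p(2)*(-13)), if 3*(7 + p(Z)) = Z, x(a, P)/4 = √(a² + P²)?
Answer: -66815/3 ≈ -22272.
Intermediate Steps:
x(a, P) = 4*√(P² + a²) (x(a, P) = 4*√(a² + P²) = 4*√(P² + a²))
p(Z) = -7 + Z/3
-161*(x(2, 0)*7 + p(2)*(-13)) = -161*((4*√(0² + 2²))*7 + (-7 + (⅓)*2)*(-13)) = -161*((4*√(0 + 4))*7 + (-7 + ⅔)*(-13)) = -161*((4*√4)*7 - 19/3*(-13)) = -161*((4*2)*7 + 247/3) = -161*(8*7 + 247/3) = -161*(56 + 247/3) = -161*415/3 = -66815/3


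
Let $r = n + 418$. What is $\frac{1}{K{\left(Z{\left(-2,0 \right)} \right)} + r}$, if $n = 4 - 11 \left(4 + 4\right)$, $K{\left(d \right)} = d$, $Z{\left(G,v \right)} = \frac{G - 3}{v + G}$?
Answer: $\frac{2}{673} \approx 0.0029718$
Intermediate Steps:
$Z{\left(G,v \right)} = \frac{-3 + G}{G + v}$
$n = -84$ ($n = 4 - 88 = -84$)
$r = 334$ ($r = -84 + 418 = 334$)
$\frac{1}{K{\left(Z{\left(-2,0 \right)} \right)} + r} = \frac{1}{\frac{-3 - 2}{-2 + 0} + 334} = \frac{1}{\frac{1}{-2} \left(-5\right) + 334} = \frac{1}{\left(- \frac{1}{2}\right) \left(-5\right) + 334} = \frac{1}{\frac{5}{2} + 334} = \frac{1}{\frac{673}{2}} = \frac{2}{673}$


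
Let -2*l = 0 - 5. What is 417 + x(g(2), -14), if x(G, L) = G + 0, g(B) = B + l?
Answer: 843/2 ≈ 421.50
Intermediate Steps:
l = 5/2 (l = -(0 - 5)/2 = -½*(-5) = 5/2 ≈ 2.5000)
g(B) = 5/2 + B (g(B) = B + 5/2 = 5/2 + B)
x(G, L) = G
417 + x(g(2), -14) = 417 + (5/2 + 2) = 417 + 9/2 = 843/2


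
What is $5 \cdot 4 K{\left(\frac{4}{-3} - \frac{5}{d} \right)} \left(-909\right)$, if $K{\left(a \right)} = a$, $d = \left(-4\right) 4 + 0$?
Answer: $\frac{74235}{4} \approx 18559.0$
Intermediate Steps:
$d = -16$ ($d = -16 + 0 = -16$)
$5 \cdot 4 K{\left(\frac{4}{-3} - \frac{5}{d} \right)} \left(-909\right) = 5 \cdot 4 \left(\frac{4}{-3} - \frac{5}{-16}\right) \left(-909\right) = 20 \left(4 \left(- \frac{1}{3}\right) - - \frac{5}{16}\right) \left(-909\right) = 20 \left(- \frac{4}{3} + \frac{5}{16}\right) \left(-909\right) = 20 \left(- \frac{49}{48}\right) \left(-909\right) = \left(- \frac{245}{12}\right) \left(-909\right) = \frac{74235}{4}$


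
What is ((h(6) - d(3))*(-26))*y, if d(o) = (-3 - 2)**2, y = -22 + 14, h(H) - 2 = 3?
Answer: -4160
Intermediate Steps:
h(H) = 5 (h(H) = 2 + 3 = 5)
y = -8
d(o) = 25 (d(o) = (-5)**2 = 25)
((h(6) - d(3))*(-26))*y = ((5 - 1*25)*(-26))*(-8) = ((5 - 25)*(-26))*(-8) = -20*(-26)*(-8) = 520*(-8) = -4160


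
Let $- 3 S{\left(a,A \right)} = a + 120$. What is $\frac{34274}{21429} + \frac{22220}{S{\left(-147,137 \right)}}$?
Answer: $\frac{17646698}{7143} \approx 2470.5$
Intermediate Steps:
$S{\left(a,A \right)} = -40 - \frac{a}{3}$ ($S{\left(a,A \right)} = - \frac{a + 120}{3} = - \frac{120 + a}{3} = -40 - \frac{a}{3}$)
$\frac{34274}{21429} + \frac{22220}{S{\left(-147,137 \right)}} = \frac{34274}{21429} + \frac{22220}{-40 - -49} = 34274 \cdot \frac{1}{21429} + \frac{22220}{-40 + 49} = \frac{34274}{21429} + \frac{22220}{9} = \frac{17646698}{7143}$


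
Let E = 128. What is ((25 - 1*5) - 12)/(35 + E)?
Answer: 8/163 ≈ 0.049080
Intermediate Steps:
((25 - 1*5) - 12)/(35 + E) = ((25 - 1*5) - 12)/(35 + 128) = ((25 - 5) - 12)/163 = (20 - 12)*(1/163) = 8*(1/163) = 8/163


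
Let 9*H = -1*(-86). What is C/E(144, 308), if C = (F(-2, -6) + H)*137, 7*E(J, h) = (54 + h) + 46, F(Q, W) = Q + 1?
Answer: 73843/3672 ≈ 20.110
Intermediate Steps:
F(Q, W) = 1 + Q
H = 86/9 (H = (-1*(-86))/9 = (⅑)*86 = 86/9 ≈ 9.5556)
E(J, h) = 100/7 + h/7 (E(J, h) = ((54 + h) + 46)/7 = (100 + h)/7 = 100/7 + h/7)
C = 10549/9 (C = ((1 - 2) + 86/9)*137 = (-1 + 86/9)*137 = (77/9)*137 = 10549/9 ≈ 1172.1)
C/E(144, 308) = 10549/(9*(100/7 + (⅐)*308)) = 10549/(9*(100/7 + 44)) = 10549/(9*(408/7)) = (10549/9)*(7/408) = 73843/3672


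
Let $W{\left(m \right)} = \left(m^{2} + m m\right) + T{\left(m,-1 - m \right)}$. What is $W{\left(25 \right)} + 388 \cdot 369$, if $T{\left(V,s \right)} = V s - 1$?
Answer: $143771$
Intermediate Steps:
$T{\left(V,s \right)} = -1 + V s$
$W{\left(m \right)} = -1 + 2 m^{2} + m \left(-1 - m\right)$ ($W{\left(m \right)} = \left(m^{2} + m m\right) + \left(-1 + m \left(-1 - m\right)\right) = \left(m^{2} + m^{2}\right) + \left(-1 + m \left(-1 - m\right)\right) = 2 m^{2} + \left(-1 + m \left(-1 - m\right)\right) = -1 + 2 m^{2} + m \left(-1 - m\right)$)
$W{\left(25 \right)} + 388 \cdot 369 = \left(-1 + 25^{2} - 25\right) + 388 \cdot 369 = \left(-1 + 625 - 25\right) + 143172 = 599 + 143172 = 143771$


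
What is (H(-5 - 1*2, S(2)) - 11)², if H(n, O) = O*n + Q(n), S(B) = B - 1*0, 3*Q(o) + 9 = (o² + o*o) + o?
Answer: 49/9 ≈ 5.4444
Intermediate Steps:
Q(o) = -3 + o/3 + 2*o²/3 (Q(o) = -3 + ((o² + o*o) + o)/3 = -3 + ((o² + o²) + o)/3 = -3 + (2*o² + o)/3 = -3 + (o + 2*o²)/3 = -3 + (o/3 + 2*o²/3) = -3 + o/3 + 2*o²/3)
S(B) = B (S(B) = B + 0 = B)
H(n, O) = -3 + n/3 + 2*n²/3 + O*n (H(n, O) = O*n + (-3 + n/3 + 2*n²/3) = -3 + n/3 + 2*n²/3 + O*n)
(H(-5 - 1*2, S(2)) - 11)² = ((-3 + (-5 - 1*2)/3 + 2*(-5 - 1*2)²/3 + 2*(-5 - 1*2)) - 11)² = ((-3 + (-5 - 2)/3 + 2*(-5 - 2)²/3 + 2*(-5 - 2)) - 11)² = ((-3 + (⅓)*(-7) + (⅔)*(-7)² + 2*(-7)) - 11)² = ((-3 - 7/3 + (⅔)*49 - 14) - 11)² = ((-3 - 7/3 + 98/3 - 14) - 11)² = (40/3 - 11)² = (7/3)² = 49/9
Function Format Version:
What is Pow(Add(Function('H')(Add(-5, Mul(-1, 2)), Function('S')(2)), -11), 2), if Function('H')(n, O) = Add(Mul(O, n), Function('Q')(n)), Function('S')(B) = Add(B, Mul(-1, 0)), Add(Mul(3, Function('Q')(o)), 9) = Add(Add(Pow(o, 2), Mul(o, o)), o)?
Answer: Rational(49, 9) ≈ 5.4444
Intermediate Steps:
Function('Q')(o) = Add(-3, Mul(Rational(1, 3), o), Mul(Rational(2, 3), Pow(o, 2))) (Function('Q')(o) = Add(-3, Mul(Rational(1, 3), Add(Add(Pow(o, 2), Mul(o, o)), o))) = Add(-3, Mul(Rational(1, 3), Add(Add(Pow(o, 2), Pow(o, 2)), o))) = Add(-3, Mul(Rational(1, 3), Add(Mul(2, Pow(o, 2)), o))) = Add(-3, Mul(Rational(1, 3), Add(o, Mul(2, Pow(o, 2))))) = Add(-3, Add(Mul(Rational(1, 3), o), Mul(Rational(2, 3), Pow(o, 2)))) = Add(-3, Mul(Rational(1, 3), o), Mul(Rational(2, 3), Pow(o, 2))))
Function('S')(B) = B (Function('S')(B) = Add(B, 0) = B)
Function('H')(n, O) = Add(-3, Mul(Rational(1, 3), n), Mul(Rational(2, 3), Pow(n, 2)), Mul(O, n)) (Function('H')(n, O) = Add(Mul(O, n), Add(-3, Mul(Rational(1, 3), n), Mul(Rational(2, 3), Pow(n, 2)))) = Add(-3, Mul(Rational(1, 3), n), Mul(Rational(2, 3), Pow(n, 2)), Mul(O, n)))
Pow(Add(Function('H')(Add(-5, Mul(-1, 2)), Function('S')(2)), -11), 2) = Pow(Add(Add(-3, Mul(Rational(1, 3), Add(-5, Mul(-1, 2))), Mul(Rational(2, 3), Pow(Add(-5, Mul(-1, 2)), 2)), Mul(2, Add(-5, Mul(-1, 2)))), -11), 2) = Pow(Add(Add(-3, Mul(Rational(1, 3), Add(-5, -2)), Mul(Rational(2, 3), Pow(Add(-5, -2), 2)), Mul(2, Add(-5, -2))), -11), 2) = Pow(Add(Add(-3, Mul(Rational(1, 3), -7), Mul(Rational(2, 3), Pow(-7, 2)), Mul(2, -7)), -11), 2) = Pow(Add(Add(-3, Rational(-7, 3), Mul(Rational(2, 3), 49), -14), -11), 2) = Pow(Add(Add(-3, Rational(-7, 3), Rational(98, 3), -14), -11), 2) = Pow(Add(Rational(40, 3), -11), 2) = Pow(Rational(7, 3), 2) = Rational(49, 9)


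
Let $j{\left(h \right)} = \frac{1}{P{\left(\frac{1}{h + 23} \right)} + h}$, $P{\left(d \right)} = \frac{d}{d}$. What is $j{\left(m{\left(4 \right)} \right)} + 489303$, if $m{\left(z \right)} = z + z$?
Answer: $\frac{4403728}{9} \approx 4.893 \cdot 10^{5}$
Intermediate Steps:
$P{\left(d \right)} = 1$
$m{\left(z \right)} = 2 z$
$j{\left(h \right)} = \frac{1}{1 + h}$
$j{\left(m{\left(4 \right)} \right)} + 489303 = \frac{1}{1 + 2 \cdot 4} + 489303 = \frac{1}{1 + 8} + 489303 = \frac{1}{9} + 489303 = \frac{4403728}{9}$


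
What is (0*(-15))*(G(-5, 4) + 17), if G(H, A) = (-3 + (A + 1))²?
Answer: 0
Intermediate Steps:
G(H, A) = (-2 + A)² (G(H, A) = (-3 + (1 + A))² = (-2 + A)²)
(0*(-15))*(G(-5, 4) + 17) = (0*(-15))*((-2 + 4)² + 17) = 0*(2² + 17) = 0*(4 + 17) = 0*21 = 0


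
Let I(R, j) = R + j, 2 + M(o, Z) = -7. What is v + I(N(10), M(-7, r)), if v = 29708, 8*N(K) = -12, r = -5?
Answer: 59395/2 ≈ 29698.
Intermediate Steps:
M(o, Z) = -9 (M(o, Z) = -2 - 7 = -9)
N(K) = -3/2 (N(K) = (1/8)*(-12) = -3/2)
v + I(N(10), M(-7, r)) = 29708 + (-3/2 - 9) = 29708 - 21/2 = 59395/2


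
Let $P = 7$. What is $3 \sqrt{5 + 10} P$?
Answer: $21 \sqrt{15} \approx 81.333$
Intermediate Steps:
$3 \sqrt{5 + 10} P = 3 \sqrt{5 + 10} \cdot 7 = 3 \sqrt{15} \cdot 7 = 21 \sqrt{15}$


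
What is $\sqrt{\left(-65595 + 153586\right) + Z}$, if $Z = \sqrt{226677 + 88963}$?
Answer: $\sqrt{87991 + 2 \sqrt{78910}} \approx 297.58$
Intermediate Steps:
$Z = 2 \sqrt{78910}$ ($Z = \sqrt{315640} = 2 \sqrt{78910} \approx 561.82$)
$\sqrt{\left(-65595 + 153586\right) + Z} = \sqrt{\left(-65595 + 153586\right) + 2 \sqrt{78910}} = \sqrt{87991 + 2 \sqrt{78910}}$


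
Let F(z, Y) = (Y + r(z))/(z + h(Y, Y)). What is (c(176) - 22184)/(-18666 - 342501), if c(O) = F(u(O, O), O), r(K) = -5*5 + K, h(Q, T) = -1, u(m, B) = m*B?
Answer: 687118273/11187147825 ≈ 0.061420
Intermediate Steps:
u(m, B) = B*m
r(K) = -25 + K
F(z, Y) = (-25 + Y + z)/(-1 + z) (F(z, Y) = (Y + (-25 + z))/(z - 1) = (-25 + Y + z)/(-1 + z))
c(O) = (-25 + O + O²)/(-1 + O²) (c(O) = (-25 + O + O*O)/(-1 + O*O) = (-25 + O + O²)/(-1 + O²))
(c(176) - 22184)/(-18666 - 342501) = ((-25 + 176 + 176²)/(-1 + 176²) - 22184)/(-18666 - 342501) = ((-25 + 176 + 30976)/(-1 + 30976) - 22184)/(-361167) = (31127/30975 - 22184)*(-1/361167) = -687118273/30975*(-1/361167) = 687118273/11187147825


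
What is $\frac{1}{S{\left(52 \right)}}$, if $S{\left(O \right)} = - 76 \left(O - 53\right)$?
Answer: $\frac{1}{76} \approx 0.013158$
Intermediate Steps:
$S{\left(O \right)} = 4028 - 76 O$ ($S{\left(O \right)} = - 76 \left(-53 + O\right) = 4028 - 76 O$)
$\frac{1}{S{\left(52 \right)}} = \frac{1}{4028 - 3952} = \frac{1}{76}$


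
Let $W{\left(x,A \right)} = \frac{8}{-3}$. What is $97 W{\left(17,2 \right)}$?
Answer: $- \frac{776}{3} \approx -258.67$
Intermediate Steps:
$W{\left(x,A \right)} = - \frac{8}{3}$ ($W{\left(x,A \right)} = 8 \left(- \frac{1}{3}\right) = - \frac{8}{3}$)
$97 W{\left(17,2 \right)} = 97 \left(- \frac{8}{3}\right) = - \frac{776}{3}$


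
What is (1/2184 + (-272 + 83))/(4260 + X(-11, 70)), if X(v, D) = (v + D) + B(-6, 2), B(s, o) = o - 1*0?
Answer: -412775/9437064 ≈ -0.043740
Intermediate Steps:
B(s, o) = o (B(s, o) = o + 0 = o)
X(v, D) = 2 + D + v (X(v, D) = (v + D) + 2 = (D + v) + 2 = 2 + D + v)
(1/2184 + (-272 + 83))/(4260 + X(-11, 70)) = (1/2184 + (-272 + 83))/(4260 + (2 + 70 - 11)) = (1/2184 - 189)/(4260 + 61) = -412775/2184/4321 = -412775/2184*1/4321 = -412775/9437064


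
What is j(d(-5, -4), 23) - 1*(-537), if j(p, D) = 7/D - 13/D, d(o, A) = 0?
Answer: 12345/23 ≈ 536.74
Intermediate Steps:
j(p, D) = -6/D
j(d(-5, -4), 23) - 1*(-537) = -6/23 - 1*(-537) = -6*1/23 + 537 = -6/23 + 537 = 12345/23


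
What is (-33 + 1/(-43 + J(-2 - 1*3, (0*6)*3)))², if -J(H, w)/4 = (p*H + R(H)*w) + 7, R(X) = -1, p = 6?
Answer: 2611456/2401 ≈ 1087.7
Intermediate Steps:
J(H, w) = -28 - 24*H + 4*w (J(H, w) = -4*((6*H - w) + 7) = -4*((-w + 6*H) + 7) = -4*(7 - w + 6*H) = -28 - 24*H + 4*w)
(-33 + 1/(-43 + J(-2 - 1*3, (0*6)*3)))² = (-33 + 1/(-43 + (-28 - 24*(-2 - 1*3) + 4*((0*6)*3))))² = (-33 + 1/(-43 + (-28 - 24*(-2 - 3) + 4*(0*3))))² = (-33 + 1/(-43 + (-28 - 24*(-5) + 4*0)))² = (-33 + 1/(-43 + (-28 + 120 + 0)))² = (-33 + 1/(-43 + 92))² = (-33 + 1/49)² = (-1616/49)² = 2611456/2401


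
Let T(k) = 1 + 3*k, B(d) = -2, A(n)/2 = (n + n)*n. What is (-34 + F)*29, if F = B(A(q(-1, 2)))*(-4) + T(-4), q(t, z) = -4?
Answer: -1073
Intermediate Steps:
A(n) = 4*n**2 (A(n) = 2*((n + n)*n) = 2*((2*n)*n) = 2*(2*n**2) = 4*n**2)
F = -3 (F = -2*(-4) + (1 + 3*(-4)) = 8 + (1 - 12) = 8 - 11 = -3)
(-34 + F)*29 = (-34 - 3)*29 = -37*29 = -1073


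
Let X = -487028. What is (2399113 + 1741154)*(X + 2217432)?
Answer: 7164334577868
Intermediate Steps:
(2399113 + 1741154)*(X + 2217432) = (2399113 + 1741154)*(-487028 + 2217432) = 4140267*1730404 = 7164334577868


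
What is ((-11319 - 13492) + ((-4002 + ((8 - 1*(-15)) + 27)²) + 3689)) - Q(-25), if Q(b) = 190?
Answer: -22814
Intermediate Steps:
((-11319 - 13492) + ((-4002 + ((8 - 1*(-15)) + 27)²) + 3689)) - Q(-25) = ((-11319 - 13492) + ((-4002 + ((8 - 1*(-15)) + 27)²) + 3689)) - 1*190 = (-24811 + ((-4002 + ((8 + 15) + 27)²) + 3689)) - 190 = (-24811 + ((-4002 + (23 + 27)²) + 3689)) - 190 = (-24811 + ((-4002 + 50²) + 3689)) - 190 = (-24811 + ((-4002 + 2500) + 3689)) - 190 = (-24811 + (-1502 + 3689)) - 190 = (-24811 + 2187) - 190 = -22624 - 190 = -22814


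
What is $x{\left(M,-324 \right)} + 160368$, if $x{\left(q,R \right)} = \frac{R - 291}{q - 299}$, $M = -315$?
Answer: $\frac{98466567}{614} \approx 1.6037 \cdot 10^{5}$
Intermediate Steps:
$x{\left(q,R \right)} = \frac{-291 + R}{-299 + q}$
$x{\left(M,-324 \right)} + 160368 = \frac{-291 - 324}{-299 - 315} + 160368 = \frac{1}{-614} \left(-615\right) + 160368 = \left(- \frac{1}{614}\right) \left(-615\right) + 160368 = \frac{615}{614} + 160368 = \frac{98466567}{614}$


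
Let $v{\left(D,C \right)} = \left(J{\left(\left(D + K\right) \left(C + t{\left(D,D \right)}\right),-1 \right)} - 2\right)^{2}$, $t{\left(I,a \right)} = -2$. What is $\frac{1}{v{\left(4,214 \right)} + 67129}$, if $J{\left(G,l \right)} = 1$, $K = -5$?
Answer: $\frac{1}{67130} \approx 1.4896 \cdot 10^{-5}$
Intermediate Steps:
$v{\left(D,C \right)} = 1$ ($v{\left(D,C \right)} = \left(1 - 2\right)^{2} = \left(-1\right)^{2} = 1$)
$\frac{1}{v{\left(4,214 \right)} + 67129} = \frac{1}{1 + 67129} = \frac{1}{67130}$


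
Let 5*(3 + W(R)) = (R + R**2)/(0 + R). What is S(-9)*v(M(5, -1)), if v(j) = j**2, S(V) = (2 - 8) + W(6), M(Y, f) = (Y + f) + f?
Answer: -342/5 ≈ -68.400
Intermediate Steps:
W(R) = -3 + (R + R**2)/(5*R) (W(R) = -3 + ((R + R**2)/(0 + R))/5 = -3 + ((R + R**2)/R)/5 = -3 + (R + R**2)/(5*R))
M(Y, f) = Y + 2*f
S(V) = -38/5 (S(V) = (2 - 8) + (-14/5 + (1/5)*6) = -6 + (-14/5 + 6/5) = -6 - 8/5 = -38/5)
S(-9)*v(M(5, -1)) = -38*(5 + 2*(-1))**2/5 = -38*(5 - 2)**2/5 = -38/5*3**2 = -38/5*9 = -342/5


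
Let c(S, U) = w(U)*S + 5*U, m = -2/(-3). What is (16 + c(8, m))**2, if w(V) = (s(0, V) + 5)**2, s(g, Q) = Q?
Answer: 6180196/81 ≈ 76299.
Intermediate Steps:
w(V) = (5 + V)**2 (w(V) = (V + 5)**2 = (5 + V)**2)
m = 2/3 (m = -2*(-1/3) = 2/3 ≈ 0.66667)
c(S, U) = 5*U + S*(5 + U)**2 (c(S, U) = (5 + U)**2*S + 5*U = S*(5 + U)**2 + 5*U = 5*U + S*(5 + U)**2)
(16 + c(8, m))**2 = (16 + (5*(2/3) + 8*(5 + 2/3)**2))**2 = (16 + (10/3 + 8*(17/3)**2))**2 = (16 + (10/3 + 8*(289/9)))**2 = (16 + (10/3 + 2312/9))**2 = (16 + 2342/9)**2 = (2486/9)**2 = 6180196/81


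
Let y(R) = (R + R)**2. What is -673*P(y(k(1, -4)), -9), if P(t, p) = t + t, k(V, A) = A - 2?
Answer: -193824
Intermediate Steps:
k(V, A) = -2 + A
y(R) = 4*R**2 (y(R) = (2*R)**2 = 4*R**2)
P(t, p) = 2*t
-673*P(y(k(1, -4)), -9) = -1346*4*(-2 - 4)**2 = -1346*4*(-6)**2 = -1346*4*36 = -1346*144 = -673*288 = -193824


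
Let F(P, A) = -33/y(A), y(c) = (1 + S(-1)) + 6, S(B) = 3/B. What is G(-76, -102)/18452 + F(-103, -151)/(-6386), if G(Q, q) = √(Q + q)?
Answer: 33/25544 + I*√178/18452 ≈ 0.0012919 + 0.00072305*I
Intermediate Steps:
y(c) = 4 (y(c) = (1 + 3/(-1)) + 6 = (1 + 3*(-1)) + 6 = (1 - 3) + 6 = -2 + 6 = 4)
F(P, A) = -33/4
G(-76, -102)/18452 + F(-103, -151)/(-6386) = √(-76 - 102)/18452 - 33/4/(-6386) = √(-178)*(1/18452) - 33/4*(-1/6386) = (I*√178)*(1/18452) + 33/25544 = I*√178/18452 + 33/25544 = 33/25544 + I*√178/18452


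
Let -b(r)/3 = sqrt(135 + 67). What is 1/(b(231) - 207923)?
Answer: -207923/43231972111 + 3*sqrt(202)/43231972111 ≈ -4.8085e-6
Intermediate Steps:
b(r) = -3*sqrt(202) (b(r) = -3*sqrt(135 + 67) = -3*sqrt(202))
1/(b(231) - 207923) = 1/(-3*sqrt(202) - 207923) = 1/(-207923 - 3*sqrt(202))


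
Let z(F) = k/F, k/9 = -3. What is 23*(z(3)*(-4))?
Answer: 828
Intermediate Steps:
k = -27 (k = 9*(-3) = -27)
z(F) = -27/F
23*(z(3)*(-4)) = 23*(-27/3*(-4)) = 23*(-27*⅓*(-4)) = 23*(-9*(-4)) = 23*36 = 828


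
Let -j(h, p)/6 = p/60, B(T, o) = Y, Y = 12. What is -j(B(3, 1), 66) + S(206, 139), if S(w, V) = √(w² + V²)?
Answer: 33/5 + √61757 ≈ 255.11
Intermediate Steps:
B(T, o) = 12
j(h, p) = -p/10 (j(h, p) = -6*p/60 = -p/10)
S(w, V) = √(V² + w²)
-j(B(3, 1), 66) + S(206, 139) = -(-1)*66/10 + √(139² + 206²) = -1*(-33/5) + √(19321 + 42436) = 33/5 + √61757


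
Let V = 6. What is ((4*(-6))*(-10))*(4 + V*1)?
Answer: 2400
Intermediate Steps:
((4*(-6))*(-10))*(4 + V*1) = ((4*(-6))*(-10))*(4 + 6*1) = (-24*(-10))*(4 + 6) = 240*10 = 2400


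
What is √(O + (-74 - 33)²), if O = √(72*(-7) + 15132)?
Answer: √(11449 + 2*√3657) ≈ 107.56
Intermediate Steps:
O = 2*√3657 (O = √(-504 + 15132) = √14628 = 2*√3657 ≈ 120.95)
√(O + (-74 - 33)²) = √(2*√3657 + (-74 - 33)²) = √(2*√3657 + (-107)²) = √(2*√3657 + 11449) = √(11449 + 2*√3657)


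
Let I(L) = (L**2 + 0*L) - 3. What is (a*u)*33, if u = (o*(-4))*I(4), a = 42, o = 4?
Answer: -288288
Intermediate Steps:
I(L) = -3 + L**2 (I(L) = (L**2 + 0) - 3 = L**2 - 3 = -3 + L**2)
u = -208 (u = (4*(-4))*(-3 + 4**2) = -16*(-3 + 16) = -16*13 = -208)
(a*u)*33 = (42*(-208))*33 = -8736*33 = -288288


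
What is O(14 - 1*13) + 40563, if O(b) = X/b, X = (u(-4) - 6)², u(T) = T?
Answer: 40663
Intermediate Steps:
X = 100 (X = (-4 - 6)² = (-10)² = 100)
O(b) = 100/b
O(14 - 1*13) + 40563 = 100/(14 - 1*13) + 40563 = 100/(14 - 13) + 40563 = 100/1 + 40563 = 100*1 + 40563 = 100 + 40563 = 40663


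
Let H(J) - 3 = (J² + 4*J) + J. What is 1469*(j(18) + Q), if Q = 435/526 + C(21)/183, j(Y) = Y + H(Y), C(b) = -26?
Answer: 61607155571/96258 ≈ 6.4002e+5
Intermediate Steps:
H(J) = 3 + J² + 5*J (H(J) = 3 + ((J² + 4*J) + J) = 3 + (J² + 5*J) = 3 + J² + 5*J)
j(Y) = 3 + Y² + 6*Y (j(Y) = Y + (3 + Y² + 5*Y) = 3 + Y² + 6*Y)
Q = 65929/96258 (Q = 435/526 - 26/183 = 65929/96258 ≈ 0.68492)
1469*(j(18) + Q) = 1469*((3 + 18² + 6*18) + 65929/96258) = 1469*((3 + 324 + 108) + 65929/96258) = 1469*(435 + 65929/96258) = 1469*(41938159/96258) = 61607155571/96258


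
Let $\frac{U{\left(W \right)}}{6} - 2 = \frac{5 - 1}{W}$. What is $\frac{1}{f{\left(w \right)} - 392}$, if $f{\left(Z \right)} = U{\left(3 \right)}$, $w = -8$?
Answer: $- \frac{1}{372} \approx -0.0026882$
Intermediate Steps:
$U{\left(W \right)} = 12 + \frac{24}{W}$ ($U{\left(W \right)} = 12 + 6 \frac{5 - 1}{W} = 12 + 6 \frac{4}{W} = 12 + \frac{24}{W}$)
$f{\left(Z \right)} = 20$ ($f{\left(Z \right)} = 12 + \frac{24}{3} = 12 + 24 \cdot \frac{1}{3} = 12 + 8 = 20$)
$\frac{1}{f{\left(w \right)} - 392} = \frac{1}{20 - 392} = \frac{1}{-372} = - \frac{1}{372}$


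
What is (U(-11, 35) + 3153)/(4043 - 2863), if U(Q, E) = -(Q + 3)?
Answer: 3161/1180 ≈ 2.6788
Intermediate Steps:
U(Q, E) = -3 - Q (U(Q, E) = -(3 + Q) = -3 - Q)
(U(-11, 35) + 3153)/(4043 - 2863) = ((-3 - 1*(-11)) + 3153)/(4043 - 2863) = ((-3 + 11) + 3153)/1180 = (8 + 3153)*(1/1180) = 3161*(1/1180) = 3161/1180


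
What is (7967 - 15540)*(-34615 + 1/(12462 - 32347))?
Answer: 5212641877148/19885 ≈ 2.6214e+8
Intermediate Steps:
(7967 - 15540)*(-34615 + 1/(12462 - 32347)) = -7573*(-34615 + 1/(-19885)) = -7573*(-34615 - 1/19885) = -7573*(-688319276/19885) = 5212641877148/19885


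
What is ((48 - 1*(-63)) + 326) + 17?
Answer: 454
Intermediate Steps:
((48 - 1*(-63)) + 326) + 17 = ((48 + 63) + 326) + 17 = (111 + 326) + 17 = 437 + 17 = 454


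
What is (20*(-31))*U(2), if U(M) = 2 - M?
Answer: 0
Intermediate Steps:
(20*(-31))*U(2) = (20*(-31))*(2 - 1*2) = -620*(2 - 2) = -620*0 = 0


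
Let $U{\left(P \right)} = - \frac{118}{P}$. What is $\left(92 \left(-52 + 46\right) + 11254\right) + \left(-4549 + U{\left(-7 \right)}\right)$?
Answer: $\frac{43189}{7} \approx 6169.9$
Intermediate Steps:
$\left(92 \left(-52 + 46\right) + 11254\right) + \left(-4549 + U{\left(-7 \right)}\right) = \left(92 \left(-52 + 46\right) + 11254\right) - \left(4549 + \frac{118}{-7}\right) = \left(92 \left(-6\right) + 11254\right) - \frac{31725}{7} = \left(-552 + 11254\right) + \left(-4549 + \frac{118}{7}\right) = 10702 - \frac{31725}{7} = \frac{43189}{7}$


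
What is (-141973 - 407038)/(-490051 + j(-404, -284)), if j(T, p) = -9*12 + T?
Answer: 549011/490563 ≈ 1.1191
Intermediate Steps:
j(T, p) = -108 + T
(-141973 - 407038)/(-490051 + j(-404, -284)) = (-141973 - 407038)/(-490051 + (-108 - 404)) = -549011/(-490051 - 512) = -549011/(-490563) = -549011*(-1/490563) = 549011/490563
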